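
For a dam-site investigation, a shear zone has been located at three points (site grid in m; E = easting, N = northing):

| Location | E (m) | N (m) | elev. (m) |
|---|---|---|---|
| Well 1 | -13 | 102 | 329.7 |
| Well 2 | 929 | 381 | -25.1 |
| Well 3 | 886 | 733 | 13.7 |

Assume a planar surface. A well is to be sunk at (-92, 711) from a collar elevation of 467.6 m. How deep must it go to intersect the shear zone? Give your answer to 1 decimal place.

Two edge vectors: Well 1→Well 2 = (942, 279, -354.8), Well 1→Well 3 = (899, 631, -316).
Normal n = (Well 1→Well 2) × (Well 1→Well 3) = (135714.8, -21293.2, 343581).
So ∂z/∂E = −n_x/n_z = −0.39500 and ∂z/∂N = −n_y/n_z = 0.06197.
Intercept c from Well 1: 329.7 − 5.14 − 6.32 = 318.24.
At (-92, 711): z_contact = 36.34 + 44.06 + 318.24 = 398.65 m.
Depth below ground = 467.6 − 398.65 = 69.0 m.

69.0 m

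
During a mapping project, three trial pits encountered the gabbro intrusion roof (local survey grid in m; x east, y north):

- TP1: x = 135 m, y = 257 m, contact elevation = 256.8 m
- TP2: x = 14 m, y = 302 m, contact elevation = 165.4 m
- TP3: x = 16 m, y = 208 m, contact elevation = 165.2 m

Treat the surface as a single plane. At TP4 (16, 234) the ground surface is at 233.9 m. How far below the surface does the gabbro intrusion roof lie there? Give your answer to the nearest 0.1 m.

68.2 m

Two edge vectors: TP1→TP2 = (-121, 45, -91.4), TP1→TP3 = (-119, -49, -91.6).
Normal n = (TP1→TP2) × (TP1→TP3) = (-8600.6, -207, 11284).
So ∂z/∂x = −n_x/n_z = 0.76219 and ∂z/∂y = −n_y/n_z = 0.01834.
Intercept c from TP1: 256.8 − 102.90 − 4.71 = 149.19.
At (16, 234): z_contact = 12.20 + 4.29 + 149.19 = 165.68 m.
Depth below ground = 233.9 − 165.68 = 68.2 m.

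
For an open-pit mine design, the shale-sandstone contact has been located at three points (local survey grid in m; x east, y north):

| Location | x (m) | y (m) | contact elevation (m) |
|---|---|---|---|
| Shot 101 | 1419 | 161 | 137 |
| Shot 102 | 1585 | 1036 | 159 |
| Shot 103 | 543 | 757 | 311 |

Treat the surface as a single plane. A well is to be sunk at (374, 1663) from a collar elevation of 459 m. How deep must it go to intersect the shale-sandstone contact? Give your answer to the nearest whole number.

70 m

Let the plane be z = a·x + b·y + c.
Shot 102−Shot 101: 166a + 875b = 22;  Shot 103−Shot 101: −876a + 596b = 174.
Solving gives a = −0.16077, b = 0.05564.
Then c = 137 − a·1419 − b·161 = 356.18.
At (374, 1663): z_contact = −60.1 + 92.5 + 356.18 = 388.6 m.
Depth below ground = 459 − 388.6 = 70 m.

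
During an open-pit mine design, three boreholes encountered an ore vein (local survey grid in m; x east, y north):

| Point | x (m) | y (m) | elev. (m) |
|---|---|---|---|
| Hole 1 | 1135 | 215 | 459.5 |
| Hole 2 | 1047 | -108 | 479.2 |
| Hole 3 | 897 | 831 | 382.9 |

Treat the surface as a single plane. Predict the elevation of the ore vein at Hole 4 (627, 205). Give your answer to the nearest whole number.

Two edge vectors: Hole 1→Hole 2 = (-88, -323, 19.7), Hole 1→Hole 3 = (-238, 616, -76.6).
Normal n = (Hole 1→Hole 2) × (Hole 1→Hole 3) = (12606.6, -11429.4, -131082).
So ∂z/∂x = −n_x/n_z = 0.09617 and ∂z/∂y = −n_y/n_z = −0.08719.
Intercept c from Hole 1: 459.5 − 109.16 + 18.75 = 369.09.
At (627, 205): z = 60.3 − 17.9 + 369.09 = 411.5 m.

412 m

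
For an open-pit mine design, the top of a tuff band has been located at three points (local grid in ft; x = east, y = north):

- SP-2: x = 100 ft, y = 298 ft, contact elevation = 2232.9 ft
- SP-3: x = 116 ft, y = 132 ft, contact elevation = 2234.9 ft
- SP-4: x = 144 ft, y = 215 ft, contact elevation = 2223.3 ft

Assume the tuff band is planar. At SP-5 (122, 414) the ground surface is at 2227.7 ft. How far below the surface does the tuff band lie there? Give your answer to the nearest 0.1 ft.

6.0 ft

Two edge vectors: SP-2→SP-3 = (16, -166, 2), SP-2→SP-4 = (44, -83, -9.6).
Normal n = (SP-2→SP-3) × (SP-2→SP-4) = (1759.6, 241.6, 5976).
So ∂z/∂x = −n_x/n_z = −0.29444 and ∂z/∂y = −n_y/n_z = −0.04043.
Intercept c from SP-2: 2232.9 + 29.44 + 12.05 = 2274.39.
At (122, 414): z_contact = −35.92 − 16.74 + 2274.39 = 2221.73 ft.
Depth below ground = 2227.7 − 2221.73 = 6.0 ft.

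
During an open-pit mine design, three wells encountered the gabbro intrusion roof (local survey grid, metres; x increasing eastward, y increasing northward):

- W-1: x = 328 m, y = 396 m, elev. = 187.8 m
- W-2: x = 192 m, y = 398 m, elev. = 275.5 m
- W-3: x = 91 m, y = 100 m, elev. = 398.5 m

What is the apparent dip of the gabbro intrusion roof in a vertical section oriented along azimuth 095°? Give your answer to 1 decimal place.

32.1°

Let the plane be z = a·x + b·y + c.
W-2−W-1: −136a + 2b = 87.7;  W-3−W-1: −237a − 296b = 210.7.
Solving gives a = −0.64769, b = −0.19323.
Unit vector along 095° is (sin 95°, cos 95°) = (0.9962, -0.0872).
Slope in that direction = a·(0.9962) + b·(-0.0872) = −0.62839.
Apparent dip = arctan|0.62839| = 32.1° (true dip is 34.1°, so apparent ≤ true as expected).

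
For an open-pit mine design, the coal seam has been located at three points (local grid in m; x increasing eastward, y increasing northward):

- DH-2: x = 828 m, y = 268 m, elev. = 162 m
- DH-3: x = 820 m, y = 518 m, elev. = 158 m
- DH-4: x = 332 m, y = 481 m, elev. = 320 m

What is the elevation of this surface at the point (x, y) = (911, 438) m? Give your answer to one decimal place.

130.1 m

Let the plane be z = a·x + b·y + c.
DH-3−DH-2: −8a + 250b = −4;  DH-4−DH-2: −496a + 213b = 158.
Solving gives a = −0.32995, b = −0.02656.
Then c = 162 − a·828 − b·268 = 442.32.
At (911, 438): z = −300.6 − 11.6 + 442.32 = 130.1 m.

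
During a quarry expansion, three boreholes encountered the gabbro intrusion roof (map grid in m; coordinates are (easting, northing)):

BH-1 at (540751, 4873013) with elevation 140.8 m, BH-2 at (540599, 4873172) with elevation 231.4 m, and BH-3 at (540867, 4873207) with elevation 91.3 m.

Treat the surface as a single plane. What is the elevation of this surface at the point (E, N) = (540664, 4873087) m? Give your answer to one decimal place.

191.6 m

Two edge vectors: BH-1→BH-2 = (-152, 159, 90.6), BH-1→BH-3 = (116, 194, -49.5).
Normal n = (BH-1→BH-2) × (BH-1→BH-3) = (-25446.9, 2985.6, -47932).
So ∂z/∂E = −n_x/n_z = −0.530895852 and ∂z/∂N = −n_y/n_z = 0.062288242.
Intercept c from BH-1: 140.8 + 287082.46 − 303531.41 = −16308.15.
At (540664, 4873087): z = −287036.3 + 303536.0 − 16308.15 = 191.6 m.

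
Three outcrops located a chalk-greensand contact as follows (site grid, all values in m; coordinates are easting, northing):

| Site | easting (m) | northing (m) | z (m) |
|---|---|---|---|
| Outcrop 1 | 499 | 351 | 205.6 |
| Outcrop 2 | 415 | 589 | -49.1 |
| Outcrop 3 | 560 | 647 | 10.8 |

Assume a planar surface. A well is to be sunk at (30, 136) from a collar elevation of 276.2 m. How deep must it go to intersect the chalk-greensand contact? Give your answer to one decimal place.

Two edge vectors: Outcrop 1→Outcrop 2 = (-84, 238, -254.7), Outcrop 1→Outcrop 3 = (61, 296, -194.8).
Normal n = (Outcrop 1→Outcrop 2) × (Outcrop 1→Outcrop 3) = (29028.8, -31899.9, -39382).
So ∂z/∂easting = −n_x/n_z = 0.73711 and ∂z/∂northing = −n_y/n_z = −0.81001.
Intercept c from Outcrop 1: 205.6 − 367.82 + 284.31 = 122.10.
At (30, 136): z_contact = 22.11 − 110.16 + 122.10 = 34.05 m.
Depth below ground = 276.2 − 34.05 = 242.2 m.

242.2 m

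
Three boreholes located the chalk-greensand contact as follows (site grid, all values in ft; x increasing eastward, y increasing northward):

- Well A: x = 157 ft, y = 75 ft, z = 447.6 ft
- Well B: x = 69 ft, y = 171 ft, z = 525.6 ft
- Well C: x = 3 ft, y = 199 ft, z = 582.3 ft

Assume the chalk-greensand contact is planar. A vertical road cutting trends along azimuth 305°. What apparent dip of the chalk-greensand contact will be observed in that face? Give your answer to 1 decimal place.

35.5°

Two edge vectors: Well A→Well B = (-88, 96, 78), Well A→Well C = (-154, 124, 134.7).
Normal n = (Well A→Well B) × (Well A→Well C) = (3259.2, -158.4, 3872).
So ∂z/∂x = −n_x/n_z = −0.84174 and ∂z/∂y = −n_y/n_z = 0.04091.
Unit vector along 305° is (sin 305°, cos 305°) = (-0.8192, 0.5736).
Slope in that direction = a·(-0.8192) + b·(0.5736) = 0.71297.
Apparent dip = arctan|0.71297| = 35.5° (true dip is 40.1°, so apparent ≤ true as expected).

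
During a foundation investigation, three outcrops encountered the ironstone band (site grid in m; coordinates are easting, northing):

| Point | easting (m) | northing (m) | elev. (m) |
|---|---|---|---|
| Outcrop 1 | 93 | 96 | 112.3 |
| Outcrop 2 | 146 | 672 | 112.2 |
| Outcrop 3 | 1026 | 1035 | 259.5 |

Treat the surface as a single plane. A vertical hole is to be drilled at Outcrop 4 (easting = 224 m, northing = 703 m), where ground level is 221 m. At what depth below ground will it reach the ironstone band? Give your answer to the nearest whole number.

96 m

Two edge vectors: Outcrop 1→Outcrop 2 = (53, 576, -0.1), Outcrop 1→Outcrop 3 = (933, 939, 147.2).
Normal n = (Outcrop 1→Outcrop 2) × (Outcrop 1→Outcrop 3) = (84881.1, -7894.9, -487641).
So ∂z/∂easting = −n_x/n_z = 0.17406 and ∂z/∂northing = −n_y/n_z = −0.01619.
Intercept c from Outcrop 1: 112.3 − 16.19 + 1.55 = 97.67.
At (224, 703): z_contact = 39.0 − 11.4 + 97.67 = 125.3 m.
Depth below ground = 221 − 125.3 = 96 m.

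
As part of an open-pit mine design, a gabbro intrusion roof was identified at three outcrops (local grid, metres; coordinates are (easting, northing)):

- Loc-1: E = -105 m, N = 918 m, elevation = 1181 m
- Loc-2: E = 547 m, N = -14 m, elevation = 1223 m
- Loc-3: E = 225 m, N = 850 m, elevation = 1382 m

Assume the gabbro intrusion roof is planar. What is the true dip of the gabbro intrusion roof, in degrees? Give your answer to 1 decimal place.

Let the plane be z = a·E + b·N + c.
Loc-2−Loc-1: 652a − 932b = 42;  Loc-3−Loc-1: 330a − 68b = 201.
Solving gives a = 0.70083, b = 0.44522.
Gradient magnitude |∇z| = √(a² + b²) = √(0.49117 + 0.19822) = 0.83029.
True dip = arctan(0.83029) = 39.7°, dipping toward WSW (azimuth ≈ 238°).

39.7°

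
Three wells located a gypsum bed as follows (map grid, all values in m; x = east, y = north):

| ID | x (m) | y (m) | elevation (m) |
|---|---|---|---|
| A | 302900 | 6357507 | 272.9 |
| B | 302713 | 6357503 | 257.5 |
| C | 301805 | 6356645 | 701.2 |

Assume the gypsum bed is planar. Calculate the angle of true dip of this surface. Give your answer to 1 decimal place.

Let the plane be z = a·x + b·y + c.
B−A: −187a − 4b = −15.4;  C−A: −1095a − 862b = 428.3.
Solving gives a = 0.09558, b = −0.61828.
Gradient magnitude |∇z| = √(a² + b²) = √(0.00914 + 0.38227) = 0.62562.
True dip = arctan(0.62562) = 32.0°, dipping toward N (azimuth ≈ 351°).

32.0°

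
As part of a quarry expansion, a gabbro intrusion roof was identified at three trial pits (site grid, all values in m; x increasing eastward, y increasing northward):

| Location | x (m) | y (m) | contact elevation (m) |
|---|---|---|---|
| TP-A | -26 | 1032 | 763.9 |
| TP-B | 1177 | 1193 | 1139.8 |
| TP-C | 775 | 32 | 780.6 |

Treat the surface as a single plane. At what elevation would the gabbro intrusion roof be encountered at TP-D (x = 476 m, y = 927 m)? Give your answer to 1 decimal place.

884.4 m

Two edge vectors: TP-A→TP-B = (1203, 161, 375.9), TP-A→TP-C = (801, -1000, 16.7).
Normal n = (TP-A→TP-B) × (TP-A→TP-C) = (378588.7, 281005.8, -1331961).
So ∂z/∂x = −n_x/n_z = 0.284234 and ∂z/∂y = −n_y/n_z = 0.210971.
Intercept c from TP-A: 763.9 + 7.39 − 217.72 = 553.57.
At (476, 927): z = 135.3 + 195.6 + 553.57 = 884.4 m.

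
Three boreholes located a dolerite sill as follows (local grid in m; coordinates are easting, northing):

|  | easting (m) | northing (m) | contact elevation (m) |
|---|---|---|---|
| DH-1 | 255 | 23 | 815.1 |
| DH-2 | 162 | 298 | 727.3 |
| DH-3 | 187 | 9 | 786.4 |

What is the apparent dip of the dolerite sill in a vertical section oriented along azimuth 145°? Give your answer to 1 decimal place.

21.6°

Let the plane be z = a·easting + b·northing + c.
DH-2−DH-1: −93a + 275b = −87.8;  DH-3−DH-1: −68a − 14b = −28.7.
Solving gives a = 0.45604, b = −0.16505.
Unit vector along 145° is (sin 145°, cos 145°) = (0.5736, -0.8192).
Slope in that direction = a·(0.5736) + b·(-0.8192) = 0.39677.
Apparent dip = arctan|0.39677| = 21.6° (true dip is 25.9°, so apparent ≤ true as expected).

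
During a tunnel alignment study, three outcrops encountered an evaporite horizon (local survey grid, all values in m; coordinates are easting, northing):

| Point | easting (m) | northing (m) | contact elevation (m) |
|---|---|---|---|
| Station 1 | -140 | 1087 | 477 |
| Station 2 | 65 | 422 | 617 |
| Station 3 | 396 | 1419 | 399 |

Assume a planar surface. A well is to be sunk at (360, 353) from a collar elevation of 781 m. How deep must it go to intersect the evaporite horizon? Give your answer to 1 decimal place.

152.9 m

Two edge vectors: Station 1→Station 2 = (205, -665, 140), Station 1→Station 3 = (536, 332, -78).
Normal n = (Station 1→Station 2) × (Station 1→Station 3) = (5390, 91030, 424500).
So ∂z/∂easting = −n_x/n_z = −0.012697 and ∂z/∂northing = −n_y/n_z = −0.214441.
Intercept c from Station 1: 477 − 1.78 + 233.10 = 708.32.
At (360, 353): z_contact = −4.57 − 75.70 + 708.32 = 628.05 m.
Depth below ground = 781 − 628.05 = 152.9 m.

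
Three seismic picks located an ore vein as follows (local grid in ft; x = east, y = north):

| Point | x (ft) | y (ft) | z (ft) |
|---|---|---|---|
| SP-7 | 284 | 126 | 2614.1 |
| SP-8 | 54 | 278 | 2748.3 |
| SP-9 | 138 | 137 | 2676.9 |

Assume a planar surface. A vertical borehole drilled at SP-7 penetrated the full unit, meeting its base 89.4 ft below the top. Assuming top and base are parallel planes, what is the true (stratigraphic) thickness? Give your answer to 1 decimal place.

80.4 ft

Let the plane be z = a·x + b·y + c.
SP-8−SP-7: −230a + 152b = 134.2;  SP-9−SP-7: −146a + 11b = 62.8.
Solving gives a = −0.41041, b = 0.26189.
|∇z| = √(a²+b²) = 0.48684, so dip δ = arctan(0.48684) = 25.96°.
True thickness = vertical thickness × cos δ = 89.4 × cos 25.96° = 80.4 ft.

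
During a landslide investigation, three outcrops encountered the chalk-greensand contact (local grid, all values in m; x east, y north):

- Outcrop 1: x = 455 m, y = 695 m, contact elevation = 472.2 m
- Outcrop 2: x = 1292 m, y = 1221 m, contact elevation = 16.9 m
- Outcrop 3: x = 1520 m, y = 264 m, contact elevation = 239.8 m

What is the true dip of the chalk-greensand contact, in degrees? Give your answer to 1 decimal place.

Let the plane be z = a·x + b·y + c.
Outcrop 2−Outcrop 1: 837a + 526b = −455.3;  Outcrop 3−Outcrop 1: 1065a − 431b = −232.4.
Solving gives a = −0.34582, b = −0.31530.
Gradient magnitude |∇z| = √(a² + b²) = √(0.11959 + 0.09942) = 0.46798.
True dip = arctan(0.46798) = 25.1°, dipping toward NE (azimuth ≈ 048°).

25.1°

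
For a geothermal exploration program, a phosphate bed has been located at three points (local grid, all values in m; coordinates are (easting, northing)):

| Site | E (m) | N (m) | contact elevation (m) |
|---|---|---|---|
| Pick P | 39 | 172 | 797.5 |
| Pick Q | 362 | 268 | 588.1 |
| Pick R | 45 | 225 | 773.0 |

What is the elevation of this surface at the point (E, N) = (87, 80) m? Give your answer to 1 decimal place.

Two edge vectors: Pick P→Pick Q = (323, 96, -209.4), Pick P→Pick R = (6, 53, -24.5).
Normal n = (Pick P→Pick Q) × (Pick P→Pick R) = (8746.2, 6657.1, 16543).
So ∂z/∂E = −n_x/n_z = −0.52869 and ∂z/∂N = −n_y/n_z = −0.40241.
Intercept c from Pick P: 797.5 + 20.62 + 69.21 = 887.33.
At (87, 80): z = −46.0 − 32.2 + 887.33 = 809.1 m.

809.1 m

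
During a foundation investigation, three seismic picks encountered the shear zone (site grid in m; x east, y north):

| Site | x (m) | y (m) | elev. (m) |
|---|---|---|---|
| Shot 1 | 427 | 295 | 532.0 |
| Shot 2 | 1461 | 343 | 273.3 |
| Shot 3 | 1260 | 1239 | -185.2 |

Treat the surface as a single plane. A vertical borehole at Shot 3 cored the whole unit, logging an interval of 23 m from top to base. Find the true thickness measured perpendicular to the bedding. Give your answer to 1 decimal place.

Let the plane be z = a·x + b·y + c.
Shot 2−Shot 1: 1034a + 48b = −258.7;  Shot 3−Shot 1: 833a + 944b = −717.2.
Solving gives a = −0.22410, b = −0.56199.
|∇z| = √(a²+b²) = 0.60503, so dip δ = arctan(0.60503) = 31.18°.
True thickness = vertical thickness × cos δ = 23 × cos 31.18° = 19.7 m.

19.7 m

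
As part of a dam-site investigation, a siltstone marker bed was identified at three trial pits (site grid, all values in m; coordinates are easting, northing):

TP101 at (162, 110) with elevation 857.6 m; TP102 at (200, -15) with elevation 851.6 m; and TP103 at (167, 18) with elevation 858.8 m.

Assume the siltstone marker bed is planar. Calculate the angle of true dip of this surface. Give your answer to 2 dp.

13.82°

Let the plane be z = a·easting + b·northing + c.
TP102−TP101: 38a − 125b = −6;  TP103−TP101: 5a − 92b = 1.2.
Solving gives a = −0.24451, b = −0.02633.
Gradient magnitude |∇z| = √(a² + b²) = √(0.05979 + 0.00069) = 0.24593.
True dip = arctan(0.24593) = 13.82°, dipping toward E (azimuth ≈ 084°).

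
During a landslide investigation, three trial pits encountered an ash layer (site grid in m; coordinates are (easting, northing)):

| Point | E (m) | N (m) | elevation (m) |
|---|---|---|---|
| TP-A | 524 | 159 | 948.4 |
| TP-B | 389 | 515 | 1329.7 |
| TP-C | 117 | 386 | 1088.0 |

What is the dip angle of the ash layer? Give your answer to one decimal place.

Two edge vectors: TP-A→TP-B = (-135, 356, 381.3), TP-A→TP-C = (-407, 227, 139.6).
Normal n = (TP-A→TP-B) × (TP-A→TP-C) = (-36857.5, -136343.1, 114247).
So ∂z/∂E = −n_x/n_z = 0.32261 and ∂z/∂N = −n_y/n_z = 1.19341.
Gradient magnitude |∇z| = √(a² + b²) = √(0.10408 + 1.42422) = 1.23624.
True dip = arctan(1.23624) = 51.0°, dipping toward SSW (azimuth ≈ 195°).

51.0°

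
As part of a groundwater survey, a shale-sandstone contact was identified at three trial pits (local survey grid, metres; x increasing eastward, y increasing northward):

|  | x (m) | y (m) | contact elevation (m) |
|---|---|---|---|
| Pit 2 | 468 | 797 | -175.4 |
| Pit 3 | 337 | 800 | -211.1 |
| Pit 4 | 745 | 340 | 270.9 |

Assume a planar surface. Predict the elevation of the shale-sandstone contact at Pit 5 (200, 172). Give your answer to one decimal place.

270.9 m

Let the plane be z = a·x + b·y + c.
Pit 3−Pit 2: −131a + 3b = −35.7;  Pit 4−Pit 2: 277a − 457b = 446.3.
Solving gives a = 0.25368, b = −0.82283.
Then c = -175.4 − a·468 − b·797 = 361.67.
At (200, 172): z = 50.7 − 141.5 + 361.67 = 270.9 m.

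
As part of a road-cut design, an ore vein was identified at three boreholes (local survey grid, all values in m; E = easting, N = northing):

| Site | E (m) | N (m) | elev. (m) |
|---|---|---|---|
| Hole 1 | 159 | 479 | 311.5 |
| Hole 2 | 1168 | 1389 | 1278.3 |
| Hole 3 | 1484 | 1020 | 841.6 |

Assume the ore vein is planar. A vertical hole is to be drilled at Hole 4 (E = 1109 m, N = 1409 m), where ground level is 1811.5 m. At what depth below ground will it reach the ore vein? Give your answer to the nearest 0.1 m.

507.0 m

Two edge vectors: Hole 1→Hole 2 = (1009, 910, 966.8), Hole 1→Hole 3 = (1325, 541, 530.1).
Normal n = (Hole 1→Hole 2) × (Hole 1→Hole 3) = (-40647.8, 746139.1, -659881).
So ∂z/∂E = −n_x/n_z = −0.061599 and ∂z/∂N = −n_y/n_z = 1.130718.
Intercept c from Hole 1: 311.5 + 9.79 − 541.61 = −220.32.
At (1109, 1409): z_contact = −68.31 + 1593.18 − 220.32 = 1304.55 m.
Depth below ground = 1811.5 − 1304.55 = 507.0 m.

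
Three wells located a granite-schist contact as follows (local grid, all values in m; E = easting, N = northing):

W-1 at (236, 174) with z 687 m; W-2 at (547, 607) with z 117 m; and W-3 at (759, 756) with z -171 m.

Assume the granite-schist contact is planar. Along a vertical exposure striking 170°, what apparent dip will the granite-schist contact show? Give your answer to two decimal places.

27.72°

Two edge vectors: W-1→W-2 = (311, 433, -570), W-1→W-3 = (523, 582, -858).
Normal n = (W-1→W-2) × (W-1→W-3) = (-39774, -31272, -45457).
So ∂z/∂E = −n_x/n_z = −0.87498 and ∂z/∂N = −n_y/n_z = −0.68795.
Unit vector along 170° is (sin 170°, cos 170°) = (0.1736, -0.9848).
Slope in that direction = a·(0.1736) + b·(-0.9848) = 0.52556.
Apparent dip = arctan|0.52556| = 27.72° (true dip is 48.1°, so apparent ≤ true as expected).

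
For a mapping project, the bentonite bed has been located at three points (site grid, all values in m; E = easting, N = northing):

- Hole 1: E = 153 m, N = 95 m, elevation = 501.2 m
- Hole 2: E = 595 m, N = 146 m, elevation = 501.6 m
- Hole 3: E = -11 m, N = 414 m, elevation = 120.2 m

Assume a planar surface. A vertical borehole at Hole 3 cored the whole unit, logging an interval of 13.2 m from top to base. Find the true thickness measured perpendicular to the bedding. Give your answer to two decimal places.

8.73 m

Let the plane be z = a·E + b·N + c.
Hole 2−Hole 1: 442a + 51b = 0.4;  Hole 3−Hole 1: −164a + 319b = −381.
Solving gives a = 0.13095, b = −1.12704.
|∇z| = √(a²+b²) = 1.13462, so dip δ = arctan(1.13462) = 48.61°.
True thickness = vertical thickness × cos δ = 13.2 × cos 48.61° = 8.73 m.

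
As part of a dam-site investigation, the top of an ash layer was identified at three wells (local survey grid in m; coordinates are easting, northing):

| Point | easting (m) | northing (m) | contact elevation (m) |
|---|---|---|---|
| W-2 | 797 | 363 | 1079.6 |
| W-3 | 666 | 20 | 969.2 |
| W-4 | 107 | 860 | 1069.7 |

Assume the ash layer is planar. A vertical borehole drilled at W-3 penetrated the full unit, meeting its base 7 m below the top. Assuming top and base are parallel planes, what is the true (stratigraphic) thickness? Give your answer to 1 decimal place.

Let the plane be z = a·easting + b·northing + c.
W-3−W-2: −131a − 343b = −110.4;  W-4−W-2: −690a + 497b = −9.9.
Solving gives a = 0.19307, b = 0.24813.
|∇z| = √(a²+b²) = 0.31439, so dip δ = arctan(0.31439) = 17.45°.
True thickness = vertical thickness × cos δ = 7 × cos 17.45° = 6.7 m.

6.7 m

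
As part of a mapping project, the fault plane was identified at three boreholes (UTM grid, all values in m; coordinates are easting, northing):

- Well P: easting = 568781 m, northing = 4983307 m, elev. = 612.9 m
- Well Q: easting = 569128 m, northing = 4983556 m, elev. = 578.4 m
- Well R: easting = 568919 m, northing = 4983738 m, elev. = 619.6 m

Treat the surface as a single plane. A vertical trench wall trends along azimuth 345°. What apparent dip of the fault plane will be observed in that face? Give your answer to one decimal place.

5.5°

Let the plane be z = a·easting + b·northing + c.
Well Q−Well P: 347a + 249b = −34.5;  Well R−Well P: 138a + 431b = 6.7.
Solving gives a = −0.14356, b = 0.06151.
Unit vector along 345° is (sin 345°, cos 345°) = (-0.2588, 0.9659).
Slope in that direction = a·(-0.2588) + b·(0.9659) = 0.09657.
Apparent dip = arctan|0.09657| = 5.5° (true dip is 8.9°, so apparent ≤ true as expected).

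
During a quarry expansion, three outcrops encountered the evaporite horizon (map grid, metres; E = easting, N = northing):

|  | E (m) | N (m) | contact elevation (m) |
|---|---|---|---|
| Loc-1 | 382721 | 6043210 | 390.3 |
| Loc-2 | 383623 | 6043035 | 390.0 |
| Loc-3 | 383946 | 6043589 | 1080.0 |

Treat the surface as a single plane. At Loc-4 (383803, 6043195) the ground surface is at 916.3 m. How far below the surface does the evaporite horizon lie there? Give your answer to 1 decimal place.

Two edge vectors: Loc-1→Loc-2 = (902, -175, -0.3), Loc-1→Loc-3 = (1225, 379, 689.7).
Normal n = (Loc-1→Loc-2) × (Loc-1→Loc-3) = (-120583.8, -622476.9, 556233).
So ∂z/∂E = −n_x/n_z = 0.216786491 and ∂z/∂N = −n_y/n_z = 1.119093797.
Intercept c from Loc-1: 390.3 − 82968.74 − 6762918.83 = −6845497.27.
At (383803, 6043195): z_contact = 83203.31 + 6762902.04 − 6845497.27 = 608.08 m.
Depth below ground = 916.3 − 608.08 = 308.2 m.

308.2 m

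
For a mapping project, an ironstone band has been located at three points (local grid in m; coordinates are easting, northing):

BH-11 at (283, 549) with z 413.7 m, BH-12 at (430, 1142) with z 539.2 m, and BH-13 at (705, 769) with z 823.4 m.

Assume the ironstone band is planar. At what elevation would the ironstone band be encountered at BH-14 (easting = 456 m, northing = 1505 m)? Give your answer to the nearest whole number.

Let the plane be z = a·easting + b·northing + c.
BH-12−BH-11: 147a + 593b = 125.5;  BH-13−BH-11: 422a + 220b = 409.7.
Solving gives a = 0.98823, b = −0.03334.
Then c = 413.7 − a·283 − b·549 = 152.33.
At (456, 1505): z = 450.6 − 50.2 + 152.33 = 552.8 m.

553 m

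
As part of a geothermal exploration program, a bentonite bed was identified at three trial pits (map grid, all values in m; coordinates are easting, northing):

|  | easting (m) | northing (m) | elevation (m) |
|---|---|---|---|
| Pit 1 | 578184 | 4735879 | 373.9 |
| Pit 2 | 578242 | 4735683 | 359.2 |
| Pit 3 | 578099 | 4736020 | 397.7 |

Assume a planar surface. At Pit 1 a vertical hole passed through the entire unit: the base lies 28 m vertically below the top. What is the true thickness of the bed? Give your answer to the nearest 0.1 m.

Two edge vectors: Pit 1→Pit 2 = (58, -196, -14.7), Pit 1→Pit 3 = (-85, 141, 23.8).
Normal n = (Pit 1→Pit 2) × (Pit 1→Pit 3) = (-2592.1, -130.9, -8482).
So ∂z/∂easting = −n_x/n_z = −0.30560 and ∂z/∂northing = −n_y/n_z = −0.01543.
|∇z| = √(a²+b²) = 0.30599, so dip δ = arctan(0.30599) = 17.01°.
True thickness = vertical thickness × cos δ = 28 × cos 17.01° = 26.8 m.

26.8 m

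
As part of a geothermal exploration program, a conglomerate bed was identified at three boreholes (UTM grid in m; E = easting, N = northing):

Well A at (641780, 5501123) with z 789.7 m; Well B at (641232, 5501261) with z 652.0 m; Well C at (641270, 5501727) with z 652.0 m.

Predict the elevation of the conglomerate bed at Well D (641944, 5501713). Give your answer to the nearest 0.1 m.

818.2 m

Let the plane be z = a·E + b·N + c.
Well B−Well A: −548a + 138b = −137.7;  Well C−Well A: −510a + 604b = −137.7.
Solving gives a = 0.246221202, b = −0.020078124.
Then c = 789.7 − a·641780 − b·5501123 = −46777.91.
At (641944, 5501713): z = 158060.2 − 110464.1 − 46777.91 = 818.2 m.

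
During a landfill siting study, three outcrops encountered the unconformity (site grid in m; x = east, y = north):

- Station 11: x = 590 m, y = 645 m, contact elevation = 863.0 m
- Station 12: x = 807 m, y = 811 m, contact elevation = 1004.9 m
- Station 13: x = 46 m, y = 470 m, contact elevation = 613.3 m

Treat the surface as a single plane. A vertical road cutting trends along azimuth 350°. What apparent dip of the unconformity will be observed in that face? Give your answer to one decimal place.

Let the plane be z = a·x + b·y + c.
Station 12−Station 11: 217a + 166b = 141.9;  Station 13−Station 11: −544a − 175b = −249.7.
Solving gives a = 0.31756, b = 0.43969.
Unit vector along 350° is (sin 350°, cos 350°) = (-0.1736, 0.9848).
Slope in that direction = a·(-0.1736) + b·(0.9848) = 0.37787.
Apparent dip = arctan|0.37787| = 20.7° (true dip is 28.5°, so apparent ≤ true as expected).

20.7°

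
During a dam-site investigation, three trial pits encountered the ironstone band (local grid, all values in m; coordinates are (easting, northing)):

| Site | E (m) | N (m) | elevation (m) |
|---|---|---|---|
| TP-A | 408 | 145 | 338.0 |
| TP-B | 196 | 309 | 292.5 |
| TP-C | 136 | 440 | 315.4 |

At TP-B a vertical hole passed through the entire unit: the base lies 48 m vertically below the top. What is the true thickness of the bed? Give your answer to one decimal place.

39.6 m

Two edge vectors: TP-A→TP-B = (-212, 164, -45.5), TP-A→TP-C = (-272, 295, -22.6).
Normal n = (TP-A→TP-B) × (TP-A→TP-C) = (9716.1, 7584.8, -17932).
So ∂z/∂E = −n_x/n_z = 0.54183 and ∂z/∂N = −n_y/n_z = 0.42298.
|∇z| = √(a²+b²) = 0.68738, so dip δ = arctan(0.68738) = 34.50°.
True thickness = vertical thickness × cos δ = 48 × cos 34.50° = 39.6 m.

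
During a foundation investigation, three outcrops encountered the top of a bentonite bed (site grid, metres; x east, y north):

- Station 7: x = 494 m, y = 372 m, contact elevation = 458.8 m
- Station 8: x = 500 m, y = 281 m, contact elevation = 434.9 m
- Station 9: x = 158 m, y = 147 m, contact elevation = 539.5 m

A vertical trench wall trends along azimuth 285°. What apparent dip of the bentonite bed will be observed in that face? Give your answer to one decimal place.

Let the plane be z = a·x + b·y + c.
Station 8−Station 7: 6a − 91b = −23.9;  Station 9−Station 7: −336a − 225b = 80.7.
Solving gives a = −0.39846, b = 0.23637.
Unit vector along 285° is (sin 285°, cos 285°) = (-0.9659, 0.2588).
Slope in that direction = a·(-0.9659) + b·(0.2588) = 0.44606.
Apparent dip = arctan|0.44606| = 24.0° (true dip is 24.9°, so apparent ≤ true as expected).

24.0°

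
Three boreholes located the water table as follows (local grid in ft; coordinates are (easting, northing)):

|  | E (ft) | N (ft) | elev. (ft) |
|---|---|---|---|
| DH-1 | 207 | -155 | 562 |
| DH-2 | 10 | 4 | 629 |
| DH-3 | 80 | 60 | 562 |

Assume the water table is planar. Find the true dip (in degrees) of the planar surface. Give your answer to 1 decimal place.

37.0°

Two edge vectors: DH-1→DH-2 = (-197, 159, 67), DH-1→DH-3 = (-127, 215, 0).
Normal n = (DH-1→DH-2) × (DH-1→DH-3) = (-14405, -8509, -22162).
So ∂z/∂E = −n_x/n_z = −0.64999 and ∂z/∂N = −n_y/n_z = −0.38395.
Gradient magnitude |∇z| = √(a² + b²) = √(0.42248 + 0.14741) = 0.75491.
True dip = arctan(0.75491) = 37.0°, dipping toward ENE (azimuth ≈ 059°).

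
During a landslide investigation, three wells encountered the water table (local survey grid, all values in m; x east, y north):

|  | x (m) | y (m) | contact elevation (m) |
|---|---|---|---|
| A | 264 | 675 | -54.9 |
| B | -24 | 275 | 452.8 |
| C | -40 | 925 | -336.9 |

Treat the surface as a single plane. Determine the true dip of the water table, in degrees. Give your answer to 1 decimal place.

Let the plane be z = a·x + b·y + c.
B−A: −288a − 400b = 507.7;  C−A: −304a + 250b = −282.
Solving gives a = −0.07296, b = −1.21672.
Gradient magnitude |∇z| = √(a² + b²) = √(0.00532 + 1.48041) = 1.21890.
True dip = arctan(1.21890) = 50.6°, dipping toward N (azimuth ≈ 003°).

50.6°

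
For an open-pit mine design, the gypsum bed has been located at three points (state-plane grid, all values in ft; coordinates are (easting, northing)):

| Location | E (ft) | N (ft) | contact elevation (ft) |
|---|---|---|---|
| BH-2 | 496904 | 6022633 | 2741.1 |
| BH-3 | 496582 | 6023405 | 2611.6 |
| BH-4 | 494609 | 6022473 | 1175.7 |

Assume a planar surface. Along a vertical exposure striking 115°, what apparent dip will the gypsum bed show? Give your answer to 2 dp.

29.38°

Let the plane be z = a·E + b·N + c.
BH-3−BH-2: −322a + 772b = −129.5;  BH-4−BH-2: −2295a − 160b = −1565.4.
Solving gives a = 0.67418, b = 0.11345.
Unit vector along 115° is (sin 115°, cos 115°) = (0.9063, -0.4226).
Slope in that direction = a·(0.9063) + b·(-0.4226) = 0.56307.
Apparent dip = arctan|0.56307| = 29.38° (true dip is 34.4°, so apparent ≤ true as expected).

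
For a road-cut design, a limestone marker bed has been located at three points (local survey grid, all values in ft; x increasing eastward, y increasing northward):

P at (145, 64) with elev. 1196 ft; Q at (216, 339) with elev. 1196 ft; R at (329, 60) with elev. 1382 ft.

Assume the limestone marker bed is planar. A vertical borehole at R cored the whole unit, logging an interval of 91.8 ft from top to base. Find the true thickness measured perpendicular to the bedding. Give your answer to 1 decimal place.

Two edge vectors: P→Q = (71, 275, 0), P→R = (184, -4, 186).
Normal n = (P→Q) × (P→R) = (51150, -13206, -50884).
So ∂z/∂x = −n_x/n_z = 1.00523 and ∂z/∂y = −n_y/n_z = −0.25953.
|∇z| = √(a²+b²) = 1.03819, so dip δ = arctan(1.03819) = 46.07°.
True thickness = vertical thickness × cos δ = 91.8 × cos 46.07° = 63.7 ft.

63.7 ft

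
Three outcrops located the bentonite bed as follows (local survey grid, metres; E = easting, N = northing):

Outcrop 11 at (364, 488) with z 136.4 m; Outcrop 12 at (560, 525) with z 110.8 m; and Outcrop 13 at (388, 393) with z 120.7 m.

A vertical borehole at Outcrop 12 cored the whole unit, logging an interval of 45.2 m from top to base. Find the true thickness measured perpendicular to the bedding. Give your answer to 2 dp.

44.33 m

Let the plane be z = a·E + b·N + c.
Outcrop 12−Outcrop 11: 196a + 37b = −25.6;  Outcrop 13−Outcrop 11: 24a − 95b = −15.7.
Solving gives a = −0.15444, b = 0.12625.
|∇z| = √(a²+b²) = 0.19948, so dip δ = arctan(0.19948) = 11.28°.
True thickness = vertical thickness × cos δ = 45.2 × cos 11.28° = 44.33 m.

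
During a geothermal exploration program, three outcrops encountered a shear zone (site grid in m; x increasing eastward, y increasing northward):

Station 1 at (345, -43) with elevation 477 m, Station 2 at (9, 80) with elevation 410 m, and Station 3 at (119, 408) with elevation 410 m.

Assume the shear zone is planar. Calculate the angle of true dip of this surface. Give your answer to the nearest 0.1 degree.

Let the plane be z = a·x + b·y + c.
Station 2−Station 1: −336a + 123b = −67;  Station 3−Station 1: −226a + 451b = −67.
Solving gives a = 0.17760, b = −0.05956.
Gradient magnitude |∇z| = √(a² + b²) = √(0.03154 + 0.00355) = 0.18732.
True dip = arctan(0.18732) = 10.6°, dipping toward WNW (azimuth ≈ 289°).

10.6°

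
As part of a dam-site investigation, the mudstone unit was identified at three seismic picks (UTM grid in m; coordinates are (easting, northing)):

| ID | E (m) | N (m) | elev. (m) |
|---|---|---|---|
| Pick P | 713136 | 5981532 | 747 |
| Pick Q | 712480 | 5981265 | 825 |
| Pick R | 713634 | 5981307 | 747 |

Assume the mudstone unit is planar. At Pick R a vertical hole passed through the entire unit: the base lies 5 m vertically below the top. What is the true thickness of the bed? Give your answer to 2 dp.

4.94 m

Let the plane be z = a·E + b·N + c.
Pick Q−Pick P: −656a − 267b = 78;  Pick R−Pick P: 498a − 225b = 0.
Solving gives a = −0.06255, b = −0.13845.
|∇z| = √(a²+b²) = 0.15192, so dip δ = arctan(0.15192) = 8.64°.
True thickness = vertical thickness × cos δ = 5 × cos 8.64° = 4.94 m.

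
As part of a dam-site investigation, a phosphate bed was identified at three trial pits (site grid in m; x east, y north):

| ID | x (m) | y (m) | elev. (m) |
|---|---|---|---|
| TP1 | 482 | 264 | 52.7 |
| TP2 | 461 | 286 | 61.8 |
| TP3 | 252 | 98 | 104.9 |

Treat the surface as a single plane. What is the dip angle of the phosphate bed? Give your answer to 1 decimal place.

Two edge vectors: TP1→TP2 = (-21, 22, 9.1), TP1→TP3 = (-230, -166, 52.2).
Normal n = (TP1→TP2) × (TP1→TP3) = (2659, -996.8, 8546).
So ∂z/∂x = −n_x/n_z = −0.31114 and ∂z/∂y = −n_y/n_z = 0.11664.
Gradient magnitude |∇z| = √(a² + b²) = √(0.09681 + 0.01360) = 0.33228.
True dip = arctan(0.33228) = 18.4°, dipping toward ESE (azimuth ≈ 111°).

18.4°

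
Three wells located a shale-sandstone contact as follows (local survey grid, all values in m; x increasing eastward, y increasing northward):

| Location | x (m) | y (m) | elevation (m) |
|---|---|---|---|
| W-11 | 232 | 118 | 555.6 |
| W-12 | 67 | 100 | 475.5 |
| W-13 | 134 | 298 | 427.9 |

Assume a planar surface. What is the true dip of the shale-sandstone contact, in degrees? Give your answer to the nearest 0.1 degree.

34.1°

Two edge vectors: W-11→W-12 = (-165, -18, -80.1), W-11→W-13 = (-98, 180, -127.7).
Normal n = (W-11→W-12) × (W-11→W-13) = (16716.6, -13220.7, -31464).
So ∂z/∂x = −n_x/n_z = 0.53129 and ∂z/∂y = −n_y/n_z = −0.42018.
Gradient magnitude |∇z| = √(a² + b²) = √(0.28227 + 0.17656) = 0.67737.
True dip = arctan(0.67737) = 34.1°, dipping toward NW (azimuth ≈ 308°).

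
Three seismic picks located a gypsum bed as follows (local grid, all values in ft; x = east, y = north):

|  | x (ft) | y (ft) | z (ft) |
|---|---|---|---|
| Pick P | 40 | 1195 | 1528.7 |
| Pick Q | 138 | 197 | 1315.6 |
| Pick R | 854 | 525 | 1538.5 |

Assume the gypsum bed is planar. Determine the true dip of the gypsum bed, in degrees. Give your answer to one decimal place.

17.2°

Two edge vectors: Pick P→Pick Q = (98, -998, -213.1), Pick P→Pick R = (814, -670, 9.8).
Normal n = (Pick P→Pick Q) × (Pick P→Pick R) = (-152557.4, -174423.8, 746712).
So ∂z/∂x = −n_x/n_z = 0.20431 and ∂z/∂y = −n_y/n_z = 0.23359.
Gradient magnitude |∇z| = √(a² + b²) = √(0.04174 + 0.05456) = 0.31033.
True dip = arctan(0.31033) = 17.2°, dipping toward SW (azimuth ≈ 221°).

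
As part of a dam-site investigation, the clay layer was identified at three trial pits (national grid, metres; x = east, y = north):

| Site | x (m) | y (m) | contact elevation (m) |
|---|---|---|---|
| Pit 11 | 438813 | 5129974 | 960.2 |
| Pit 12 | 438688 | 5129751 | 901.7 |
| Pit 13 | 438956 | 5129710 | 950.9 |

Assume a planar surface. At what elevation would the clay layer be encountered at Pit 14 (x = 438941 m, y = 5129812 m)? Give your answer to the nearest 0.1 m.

Let the plane be z = a·x + b·y + c.
Pit 12−Pit 11: −125a − 223b = −58.5;  Pit 13−Pit 11: 143a − 264b = −9.3.
Solving gives a = 0.206045709, b = 0.146835365.
Then c = 960.2 − a·438813 − b·5129974 = −842716.94.
At (438941, 5129812): z = 90441.9 + 753237.8 − 842716.94 = 962.8 m.

962.8 m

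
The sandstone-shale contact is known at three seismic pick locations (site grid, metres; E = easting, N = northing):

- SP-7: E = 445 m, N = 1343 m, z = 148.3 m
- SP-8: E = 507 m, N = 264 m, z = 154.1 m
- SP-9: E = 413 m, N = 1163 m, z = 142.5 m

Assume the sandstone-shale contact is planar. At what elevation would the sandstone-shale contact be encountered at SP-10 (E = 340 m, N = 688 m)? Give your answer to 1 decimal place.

Two edge vectors: SP-7→SP-8 = (62, -1079, 5.8), SP-7→SP-9 = (-32, -180, -5.8).
Normal n = (SP-7→SP-8) × (SP-7→SP-9) = (7302.2, 174, -45688).
So ∂z/∂E = −n_x/n_z = 0.159828 and ∂z/∂N = −n_y/n_z = 0.003808.
Intercept c from SP-7: 148.3 − 71.12 − 5.11 = 72.06.
At (340, 688): z = 54.3 + 2.6 + 72.06 = 129.0 m.

129.0 m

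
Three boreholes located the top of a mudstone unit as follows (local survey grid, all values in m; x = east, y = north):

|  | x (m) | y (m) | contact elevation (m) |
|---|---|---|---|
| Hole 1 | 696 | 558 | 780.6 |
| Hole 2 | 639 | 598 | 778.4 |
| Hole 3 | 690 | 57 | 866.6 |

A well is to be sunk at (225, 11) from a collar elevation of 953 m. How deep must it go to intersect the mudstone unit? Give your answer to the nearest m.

41 m

Let the plane be z = a·x + b·y + c.
Hole 2−Hole 1: −57a + 40b = −2.2;  Hole 3−Hole 1: −6a − 501b = 86.
Solving gives a = −0.08118, b = −0.17068.
Then c = 780.6 − a·696 − b·558 = 932.34.
At (225, 11): z_contact = −18.3 − 1.9 + 932.34 = 912.2 m.
Depth below ground = 953 − 912.2 = 41 m.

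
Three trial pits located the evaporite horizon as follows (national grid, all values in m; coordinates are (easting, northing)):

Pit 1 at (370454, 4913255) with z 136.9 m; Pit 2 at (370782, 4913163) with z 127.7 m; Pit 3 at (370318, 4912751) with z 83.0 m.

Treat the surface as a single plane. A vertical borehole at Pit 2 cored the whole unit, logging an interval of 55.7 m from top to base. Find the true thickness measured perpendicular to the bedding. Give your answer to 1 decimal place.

Two edge vectors: Pit 1→Pit 2 = (328, -92, -9.2), Pit 1→Pit 3 = (-136, -504, -53.9).
Normal n = (Pit 1→Pit 2) × (Pit 1→Pit 3) = (322, 18930.4, -177824).
So ∂z/∂E = −n_x/n_z = 0.00181 and ∂z/∂N = −n_y/n_z = 0.10646.
|∇z| = √(a²+b²) = 0.10647, so dip δ = arctan(0.10647) = 6.08°.
True thickness = vertical thickness × cos δ = 55.7 × cos 6.08° = 55.4 m.

55.4 m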